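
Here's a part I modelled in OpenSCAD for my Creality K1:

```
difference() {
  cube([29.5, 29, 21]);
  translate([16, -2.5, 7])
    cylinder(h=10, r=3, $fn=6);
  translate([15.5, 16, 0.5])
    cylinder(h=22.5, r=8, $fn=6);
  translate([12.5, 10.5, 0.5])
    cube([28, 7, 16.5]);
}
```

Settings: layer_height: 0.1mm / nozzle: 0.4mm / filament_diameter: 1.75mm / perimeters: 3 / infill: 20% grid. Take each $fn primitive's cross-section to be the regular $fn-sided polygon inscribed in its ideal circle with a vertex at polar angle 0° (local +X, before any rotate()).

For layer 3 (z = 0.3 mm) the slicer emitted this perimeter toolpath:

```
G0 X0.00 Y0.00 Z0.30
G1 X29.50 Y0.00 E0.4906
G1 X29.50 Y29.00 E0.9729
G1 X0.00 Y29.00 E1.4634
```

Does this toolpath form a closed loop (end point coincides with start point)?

Start point (G0): (0.00, 0.00). End point (last G1): the path does not return to the start — open.

no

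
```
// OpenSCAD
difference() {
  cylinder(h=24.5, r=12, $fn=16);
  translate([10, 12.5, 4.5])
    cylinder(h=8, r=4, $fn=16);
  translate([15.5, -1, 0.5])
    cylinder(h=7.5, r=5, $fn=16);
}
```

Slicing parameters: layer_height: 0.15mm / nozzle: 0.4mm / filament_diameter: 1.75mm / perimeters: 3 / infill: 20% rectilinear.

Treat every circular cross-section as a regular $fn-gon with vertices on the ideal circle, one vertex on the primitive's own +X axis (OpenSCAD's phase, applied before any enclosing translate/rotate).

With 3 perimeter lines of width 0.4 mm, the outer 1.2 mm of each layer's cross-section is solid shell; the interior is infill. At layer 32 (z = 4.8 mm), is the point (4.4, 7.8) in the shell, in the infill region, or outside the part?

At z = 4.8 mm: the cylinder: section is a regular 16-gon, circumradius r=12; the cylinder at (10, 12.5): section is a regular 16-gon, circumradius r=4; the r=5 cylinder at (15.5, -1) contributes a regular 16-gon of circumradius 5; Taking the first minus the rest: starting from the r=12 cylinder, the r=4 cylinder at (10, 12.5) misses the remaining region (no effect); the r=5 cylinder at (15.5, -1) partially overlaps it — only the 4.76 mm² overlap (of its 76.54 mm²) is removed, clipping the outline — 1 connected region. Overall, the cross-section is a single solid region. The nearest boundary edge runs (4.59, 11.09)→(8.49, 8.49); distance from the point to it = 2.84 mm. The point is inside the cross-section and 2.84 mm from the nearest boundary — more than the 1.2 mm shell width (3 × 0.4), so it's in the infill interior.

infill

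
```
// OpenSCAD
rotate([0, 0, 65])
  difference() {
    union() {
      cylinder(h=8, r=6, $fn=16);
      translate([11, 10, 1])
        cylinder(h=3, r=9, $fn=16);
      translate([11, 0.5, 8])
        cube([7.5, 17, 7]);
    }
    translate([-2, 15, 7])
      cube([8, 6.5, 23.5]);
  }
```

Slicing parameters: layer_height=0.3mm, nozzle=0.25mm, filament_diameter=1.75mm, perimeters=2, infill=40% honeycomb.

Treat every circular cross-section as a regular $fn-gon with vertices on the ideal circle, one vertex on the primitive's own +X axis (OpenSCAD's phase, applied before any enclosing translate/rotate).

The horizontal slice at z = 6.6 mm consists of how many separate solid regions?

1

At z = 6.6 mm: the r=6 cylinder contributes a regular 16-gon of circumradius 6; the cylinder at (11, 10) does not reach this height (z outside [1, 4]); the cube at (11, 0.5) does not reach this height (z outside [8, 15]); Combining (union): only the r=6 cylinder is present, so the union is just that shape — 1 connected region; the cube at (-2, 15) is not intersected at this z (z outside [7, 30.5]); Taking the first minus the rest: none of the subtracted shapes is present at this height, so the result so far is unchanged — 1 connected region; (rotated 65° about Z; rotation is an isometry so areas/perimeters/island counts are preserved). The result has 1 disconnected region.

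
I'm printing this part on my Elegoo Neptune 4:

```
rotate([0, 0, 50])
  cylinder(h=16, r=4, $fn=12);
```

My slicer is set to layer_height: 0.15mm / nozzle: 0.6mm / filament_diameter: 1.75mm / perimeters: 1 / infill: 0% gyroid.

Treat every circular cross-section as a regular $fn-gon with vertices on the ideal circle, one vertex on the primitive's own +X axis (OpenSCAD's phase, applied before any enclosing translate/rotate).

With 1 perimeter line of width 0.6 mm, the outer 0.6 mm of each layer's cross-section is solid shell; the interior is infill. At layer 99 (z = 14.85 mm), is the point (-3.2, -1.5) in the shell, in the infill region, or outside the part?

At z = 14.85 mm: the r=4 cylinder contributes a regular 12-gon of circumradius 4; (rotated 50° about Z; rotation is an isometry so areas/perimeters/island counts are preserved). Overall, the cross-section is a single solid region. Undo the 50° rotation: the query point maps to (-3.206, 1.487) in the un-rotated model frame. The nearest boundary edge runs (-3.46, 2.00)→(-4.00, 0.00); distance from the point to it = 0.38 mm. The point is inside the cross-section, 0.38 mm from the nearest boundary — within the 0.6 mm shell band (1 × 0.6).

shell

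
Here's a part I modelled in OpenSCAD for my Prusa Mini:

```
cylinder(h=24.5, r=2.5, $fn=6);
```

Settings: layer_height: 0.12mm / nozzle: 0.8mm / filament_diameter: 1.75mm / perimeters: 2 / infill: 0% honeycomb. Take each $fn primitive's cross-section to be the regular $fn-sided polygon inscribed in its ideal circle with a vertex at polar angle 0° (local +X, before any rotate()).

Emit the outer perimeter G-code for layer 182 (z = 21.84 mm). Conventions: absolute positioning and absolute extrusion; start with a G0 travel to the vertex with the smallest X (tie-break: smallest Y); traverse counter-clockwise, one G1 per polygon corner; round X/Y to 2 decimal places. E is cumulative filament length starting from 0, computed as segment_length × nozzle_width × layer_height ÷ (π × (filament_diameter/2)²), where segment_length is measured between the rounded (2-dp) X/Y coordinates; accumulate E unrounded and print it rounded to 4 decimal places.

At z = 21.84 mm: the cylinder: section is a regular 6-gon, circumradius r=2.5. The outline is a single polygon with 6 vertices. Extrusion per mm of travel: 0.8 × 0.12 / (π × 0.875²) = 0.039912. Accumulating E over each segment gives final E = 0.5994.

G0 X-2.50 Y0.00 Z21.84
G1 X-1.25 Y-2.17 E0.1000
G1 X1.25 Y-2.17 E0.1997
G1 X2.50 Y0.00 E0.2997
G1 X1.25 Y2.17 E0.3996
G1 X-1.25 Y2.17 E0.4994
G1 X-2.50 Y0.00 E0.5994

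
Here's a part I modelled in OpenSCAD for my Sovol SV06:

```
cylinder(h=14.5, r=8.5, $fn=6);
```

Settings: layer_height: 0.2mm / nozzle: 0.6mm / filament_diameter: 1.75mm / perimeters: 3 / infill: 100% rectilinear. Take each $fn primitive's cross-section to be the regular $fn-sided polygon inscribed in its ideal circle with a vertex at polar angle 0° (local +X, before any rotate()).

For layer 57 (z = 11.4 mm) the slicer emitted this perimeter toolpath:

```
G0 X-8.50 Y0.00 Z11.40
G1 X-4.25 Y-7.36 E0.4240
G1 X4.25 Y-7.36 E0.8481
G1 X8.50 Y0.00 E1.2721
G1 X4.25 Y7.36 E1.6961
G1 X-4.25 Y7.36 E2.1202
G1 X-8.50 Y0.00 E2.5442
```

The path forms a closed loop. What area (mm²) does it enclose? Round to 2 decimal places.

187.68 mm²

Apply the shoelace formula to the sequence of (X, Y) vertices; enclosed area = 187.68 mm².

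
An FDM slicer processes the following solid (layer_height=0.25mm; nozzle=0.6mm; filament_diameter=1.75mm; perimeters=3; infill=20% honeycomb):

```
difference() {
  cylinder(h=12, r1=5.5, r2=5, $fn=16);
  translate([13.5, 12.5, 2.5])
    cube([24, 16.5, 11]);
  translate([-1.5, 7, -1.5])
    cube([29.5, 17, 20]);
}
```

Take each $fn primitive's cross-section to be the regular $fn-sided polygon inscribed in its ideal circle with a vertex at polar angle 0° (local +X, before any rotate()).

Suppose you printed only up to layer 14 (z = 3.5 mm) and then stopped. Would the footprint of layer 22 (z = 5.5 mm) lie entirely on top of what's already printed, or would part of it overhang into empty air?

Compare the two slices. At z = 3.5: the cone (r1=5.5→r2=5) has section circumradius 5.354 here — a regular 16-gon (area = (16/2)·5.354²·sin(360°/16) = 87.76 mm²); the 24×16.5 cube at (13.5, 12.5) contributes its full rectangle (area 396.00 mm²); the 29.5×17 cube at (-1.5, 7) contributes its full rectangle (area 501.50 mm²); Subtracting the remaining from the first: starting from the cone (87.76 mm²), the 24×16.5 cube at (13.5, 12.5) misses the remaining region (no effect); the 29.5×17 cube at (-1.5, 7) misses the remaining region (no effect) — area = 87.76 mm². At z = 5.5: the cone (r1=5.5→r2=5) has section circumradius 5.271 here — a regular 16-gon (area = (16/2)·5.271²·sin(360°/16) = 85.05 mm²); the cube at (13.5, 12.5) is present — its section is the full 24×16.5 rectangle (area 396.00 mm²); the 29.5×17 cube at (-1.5, 7) contributes its full rectangle (area 501.50 mm²); After the difference (first − rest): starting from the cone (85.05 mm²), the 24×16.5 cube at (13.5, 12.5) misses the remaining region (no effect); the 29.5×17 cube at (-1.5, 7) misses the remaining region (no effect) — area = 85.05 mm². Checking containment: the cross-section at z = 5.5 is a subset of the cross-section at z = 3.5.

entirely on top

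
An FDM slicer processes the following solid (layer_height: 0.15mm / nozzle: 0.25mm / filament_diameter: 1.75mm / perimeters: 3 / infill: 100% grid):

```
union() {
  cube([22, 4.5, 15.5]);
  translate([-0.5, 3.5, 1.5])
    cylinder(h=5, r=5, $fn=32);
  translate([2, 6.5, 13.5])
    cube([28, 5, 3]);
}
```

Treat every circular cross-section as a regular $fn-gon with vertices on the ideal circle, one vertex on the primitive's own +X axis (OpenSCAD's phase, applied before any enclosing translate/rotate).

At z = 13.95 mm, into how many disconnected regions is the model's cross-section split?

2

At z = 13.95 mm: the cube (footprint 22×4.5) is included at this height; the cylinder at (-0.5, 3.5) is not intersected at this z (z outside [1.5, 6.5]); the cube at (2, 6.5) (footprint 28×5) is included at this height; Merging all regions: the 2 present regions are separate (no shared area or edge), so areas and boundary lengths simply add and each stays a separate island — 2 connected regions. The result has 2 disconnected regions.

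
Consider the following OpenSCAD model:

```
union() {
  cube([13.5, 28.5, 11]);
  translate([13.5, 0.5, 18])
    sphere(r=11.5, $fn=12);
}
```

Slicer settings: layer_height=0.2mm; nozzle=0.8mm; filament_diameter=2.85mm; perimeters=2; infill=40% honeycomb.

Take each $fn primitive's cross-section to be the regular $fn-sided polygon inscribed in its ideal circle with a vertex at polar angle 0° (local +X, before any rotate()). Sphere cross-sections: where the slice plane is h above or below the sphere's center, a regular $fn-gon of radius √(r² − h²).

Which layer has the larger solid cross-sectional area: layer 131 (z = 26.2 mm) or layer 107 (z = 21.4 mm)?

Layer 131 (z = 26.2): the cube does not reach this height (z outside [0, 11]); the r=11.5 sphere at (13.5, 0.5) contributes a regular 12-gon of circumradius √(11.5²−8.2²) = 8.063 (area = (12/2)·8.063²·sin(360°/12) = 195.03 mm²); Combining (union): only the r=11.5 sphere at (13.5, 0.5) is present, so the union is just that shape — area = 195.03 mm². So its area = 195.03 mm². Layer 107 (z = 21.4): the cube is not intersected at this z (z outside [0, 11]); the r=11.5 sphere at (13.5, 0.5) contributes a regular 12-gon of circumradius √(11.5²−3.4²) = 10.986 (area = (12/2)·10.986²·sin(360°/12) = 362.07 mm²); Merging all regions: only the r=11.5 sphere at (13.5, 0.5) is present, so the union is just that shape — area = 362.07 mm². So its area = 362.07 mm². Layer 107 is larger (362.07 vs 195.03 mm²).

layer 107 (z = 21.4 mm)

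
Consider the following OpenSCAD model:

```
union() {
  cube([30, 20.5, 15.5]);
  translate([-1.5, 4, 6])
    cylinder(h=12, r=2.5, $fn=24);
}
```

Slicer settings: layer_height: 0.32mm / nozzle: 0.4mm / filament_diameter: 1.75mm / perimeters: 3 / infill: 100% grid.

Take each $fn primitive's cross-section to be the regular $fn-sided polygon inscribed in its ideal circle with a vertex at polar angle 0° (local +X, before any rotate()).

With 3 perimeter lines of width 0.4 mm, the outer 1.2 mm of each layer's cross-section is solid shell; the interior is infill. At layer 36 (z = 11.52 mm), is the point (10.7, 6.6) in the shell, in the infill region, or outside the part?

infill

At z = 11.52 mm: the 30×20.5 cube contributes its full rectangle; the r=2.5 cylinder at (-1.5, 4) contributes a regular 24-gon of circumradius 2.5; Taking the union: the regions partially overlap (shared area 2.73 mm²), so overlapping operands fuse into one piece — 1 connected region. Overall, the cross-section is a single solid region. The nearest boundary edge runs (30.00, 0.00)→(0.00, 0.00); distance from the point to it = 6.60 mm. The point is inside the cross-section and 6.60 mm from the nearest boundary — more than the 1.2 mm shell width (3 × 0.4), so it's in the infill interior.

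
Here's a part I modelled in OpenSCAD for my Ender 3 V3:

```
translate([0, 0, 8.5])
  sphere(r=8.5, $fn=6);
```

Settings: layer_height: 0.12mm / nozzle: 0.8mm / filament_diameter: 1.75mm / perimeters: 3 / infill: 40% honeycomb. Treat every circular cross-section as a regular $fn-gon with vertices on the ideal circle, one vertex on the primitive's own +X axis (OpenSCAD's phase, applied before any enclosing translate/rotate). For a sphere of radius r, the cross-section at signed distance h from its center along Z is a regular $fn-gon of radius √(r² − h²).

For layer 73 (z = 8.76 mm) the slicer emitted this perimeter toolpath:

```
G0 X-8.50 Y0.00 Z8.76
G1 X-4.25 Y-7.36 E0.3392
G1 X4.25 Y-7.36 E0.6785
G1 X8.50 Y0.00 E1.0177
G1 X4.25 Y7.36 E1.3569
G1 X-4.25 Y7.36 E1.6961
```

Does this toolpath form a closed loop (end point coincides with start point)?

no

Start point (G0): (-8.50, 0.00). End point (last G1): the path does not return to the start — open.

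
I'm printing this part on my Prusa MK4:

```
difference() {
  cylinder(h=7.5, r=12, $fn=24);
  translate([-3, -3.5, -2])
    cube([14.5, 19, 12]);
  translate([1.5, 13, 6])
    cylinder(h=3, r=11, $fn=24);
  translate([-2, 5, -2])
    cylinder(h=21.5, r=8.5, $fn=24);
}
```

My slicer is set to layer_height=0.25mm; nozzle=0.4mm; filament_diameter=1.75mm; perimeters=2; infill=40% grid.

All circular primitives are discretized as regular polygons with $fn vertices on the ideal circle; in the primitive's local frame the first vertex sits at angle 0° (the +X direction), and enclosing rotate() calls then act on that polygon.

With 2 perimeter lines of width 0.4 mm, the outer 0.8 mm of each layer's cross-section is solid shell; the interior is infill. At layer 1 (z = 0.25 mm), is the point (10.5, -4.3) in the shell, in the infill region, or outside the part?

shell

At z = 0.25 mm: the r=12 cylinder gives a regular 24-gon of circumradius 12 (constant along its height); the cube at (-3, -3.5) is present — its section is the full 14.5×19 rectangle; the cylinder at (1.5, 13) does not reach this height (z outside [6, 9]); the cylinder at (-2, 5): section is a regular 24-gon, circumradius r=8.5; After the difference (first − rest): starting from the r=12 cylinder, the 14.5×19 cube at (-3, -3.5) partially overlaps it — only the 197.03 mm² overlap (of its 275.50 mm²) is removed, clipping the outline; the r=8.5 cylinder at (-2, 5) partially overlaps it — only the 81.05 mm² overlap (of its 224.40 mm²) is removed, clipping the outline — 2 connected regions. Overall, the cross-section has 2 separate islands. The nearest boundary edge runs (11.43, -3.50)→(10.39, -6.00); distance from the point to it = 0.55 mm. (Shell/infill is judged within the island containing the point — the largest one.) The point is inside the cross-section, 0.55 mm from the nearest boundary — within the 0.8 mm shell band (2 × 0.4).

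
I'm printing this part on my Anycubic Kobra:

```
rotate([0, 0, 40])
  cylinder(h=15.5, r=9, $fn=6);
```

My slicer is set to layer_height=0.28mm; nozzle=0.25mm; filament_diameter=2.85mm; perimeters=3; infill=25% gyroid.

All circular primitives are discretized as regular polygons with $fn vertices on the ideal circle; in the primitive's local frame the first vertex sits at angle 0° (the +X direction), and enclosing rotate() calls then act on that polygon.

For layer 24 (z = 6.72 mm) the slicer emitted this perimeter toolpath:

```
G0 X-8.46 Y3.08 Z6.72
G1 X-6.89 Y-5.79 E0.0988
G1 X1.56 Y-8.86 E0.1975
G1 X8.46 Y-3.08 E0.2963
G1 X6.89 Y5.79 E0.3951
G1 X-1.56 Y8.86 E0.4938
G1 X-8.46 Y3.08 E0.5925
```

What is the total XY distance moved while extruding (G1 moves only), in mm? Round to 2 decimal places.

Sum the Euclidean lengths of each G1 segment: total = 54.00 mm.

54.00 mm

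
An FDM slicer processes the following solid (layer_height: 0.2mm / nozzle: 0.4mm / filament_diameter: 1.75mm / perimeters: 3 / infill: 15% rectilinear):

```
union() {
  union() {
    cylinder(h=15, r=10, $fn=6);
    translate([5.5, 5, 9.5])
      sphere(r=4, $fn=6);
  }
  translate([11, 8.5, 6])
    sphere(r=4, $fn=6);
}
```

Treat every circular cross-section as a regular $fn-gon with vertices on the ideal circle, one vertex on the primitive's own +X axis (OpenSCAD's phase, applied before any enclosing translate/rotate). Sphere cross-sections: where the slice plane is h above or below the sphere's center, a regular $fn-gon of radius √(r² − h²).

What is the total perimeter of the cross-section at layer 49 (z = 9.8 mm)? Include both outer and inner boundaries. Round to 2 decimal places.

69.87 mm

At z = 9.8 mm: the r=10 cylinder gives a regular 6-gon of circumradius 10 (constant along its height) (perimeter = 2·6·10.000·sin(180°/6) = 60.00 mm); the r=4 sphere at (5.5, 5) slices to a regular 6-gon of circumradius 3.989 (√(r²−h²) with h=0.3 from center) (perimeter = 2·6·3.989·sin(180°/6) = 23.93 mm); Taking the union: the regions partially overlap (shared area 30.69 mm²), so the edge portions inside another operand are dropped and the merged outline is re-measured after clipping — boundary = 62.38 mm; the r=4 sphere at (11, 8.5) contributes a regular 6-gon of circumradius √(4²−3.8²) = 1.249 (perimeter = 2·6·1.249·sin(180°/6) = 7.49 mm); Merging all regions: the 2 present regions are separate (no shared area or edge), so areas and boundary lengths simply add and each stays a separate island — boundary = 69.87 mm. Overall, the cross-section has 2 separate islands. Total boundary length (outer) = 69.87 mm.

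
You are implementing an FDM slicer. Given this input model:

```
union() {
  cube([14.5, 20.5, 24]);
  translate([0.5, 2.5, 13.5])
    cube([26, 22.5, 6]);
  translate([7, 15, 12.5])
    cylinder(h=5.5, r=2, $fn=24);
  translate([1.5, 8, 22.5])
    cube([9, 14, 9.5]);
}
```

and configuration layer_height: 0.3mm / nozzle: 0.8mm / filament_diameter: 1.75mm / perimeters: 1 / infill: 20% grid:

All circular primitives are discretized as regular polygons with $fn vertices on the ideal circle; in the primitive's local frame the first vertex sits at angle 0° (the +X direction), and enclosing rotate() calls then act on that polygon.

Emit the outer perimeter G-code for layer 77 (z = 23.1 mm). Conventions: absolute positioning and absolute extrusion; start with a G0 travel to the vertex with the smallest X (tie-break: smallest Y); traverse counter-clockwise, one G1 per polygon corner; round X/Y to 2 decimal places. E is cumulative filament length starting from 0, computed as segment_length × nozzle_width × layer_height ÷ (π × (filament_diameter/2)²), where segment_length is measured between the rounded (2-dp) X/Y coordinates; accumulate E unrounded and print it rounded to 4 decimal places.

At z = 23.1 mm: the cube (footprint 14.5×20.5) is included at this height; the cube at (0.5, 2.5) is not intersected at this z (z outside [13.5, 19.5]); the cylinder at (7, 15) is not intersected at this z (z outside [12.5, 18]); the cube at (1.5, 8) (footprint 9×14) is included at this height; Taking the union: the regions partially overlap (shared area 112.50 mm²), so overlapping operands fuse into one piece — 1 connected region. The outline is a single polygon with 8 vertices. Extrusion per mm of travel: 0.8 × 0.3 / (π × 0.875²) = 0.099780. Accumulating E over each segment gives final E = 7.2840.

G0 X0.00 Y0.00 Z23.10
G1 X14.50 Y0.00 E1.4468
G1 X14.50 Y20.50 E3.4923
G1 X10.50 Y20.50 E3.8914
G1 X10.50 Y22.00 E4.0411
G1 X1.50 Y22.00 E4.9391
G1 X1.50 Y20.50 E5.0888
G1 X0.00 Y20.50 E5.2385
G1 X0.00 Y0.00 E7.2840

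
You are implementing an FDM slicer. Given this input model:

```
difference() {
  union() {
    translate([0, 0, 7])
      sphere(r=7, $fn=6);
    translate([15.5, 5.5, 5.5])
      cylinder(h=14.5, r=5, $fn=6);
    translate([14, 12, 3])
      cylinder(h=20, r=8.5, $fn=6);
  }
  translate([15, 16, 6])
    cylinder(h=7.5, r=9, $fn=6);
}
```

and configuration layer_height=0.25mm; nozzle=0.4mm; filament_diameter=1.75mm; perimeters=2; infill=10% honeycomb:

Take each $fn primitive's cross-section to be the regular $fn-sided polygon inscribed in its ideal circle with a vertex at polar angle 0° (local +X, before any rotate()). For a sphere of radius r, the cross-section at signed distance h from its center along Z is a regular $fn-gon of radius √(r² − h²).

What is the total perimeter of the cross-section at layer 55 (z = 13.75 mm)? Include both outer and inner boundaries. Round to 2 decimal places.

67.88 mm

At z = 13.75 mm: the sphere: section is a regular 6-gon, circumradius = √(r²−h²) = √(7²−6.75²) = 1.854 (perimeter = 2·6·1.854·sin(180°/6) = 11.12 mm); the cylinder at (15.5, 5.5): section is a regular 6-gon, circumradius r=5 (perimeter = 2·6·5.000·sin(180°/6) = 30.00 mm); the cylinder at (14, 12): section is a regular 6-gon, circumradius r=8.5 (perimeter = 2·6·8.500·sin(180°/6) = 51.00 mm); Merging all regions: the regions partially overlap (shared area 37.82 mm²), so the edge portions inside another operand are dropped and the merged outline is re-measured after clipping — boundary = 67.88 mm; the cylinder at (15, 16) is not intersected at this z (z outside [6, 13.5]); Subtracting the remaining from the first: none of the subtracted shapes is present at this height, so that combined region is unchanged — boundary = 67.88 mm. Overall, the cross-section has 2 separate islands. Total boundary length (outer) = 67.88 mm.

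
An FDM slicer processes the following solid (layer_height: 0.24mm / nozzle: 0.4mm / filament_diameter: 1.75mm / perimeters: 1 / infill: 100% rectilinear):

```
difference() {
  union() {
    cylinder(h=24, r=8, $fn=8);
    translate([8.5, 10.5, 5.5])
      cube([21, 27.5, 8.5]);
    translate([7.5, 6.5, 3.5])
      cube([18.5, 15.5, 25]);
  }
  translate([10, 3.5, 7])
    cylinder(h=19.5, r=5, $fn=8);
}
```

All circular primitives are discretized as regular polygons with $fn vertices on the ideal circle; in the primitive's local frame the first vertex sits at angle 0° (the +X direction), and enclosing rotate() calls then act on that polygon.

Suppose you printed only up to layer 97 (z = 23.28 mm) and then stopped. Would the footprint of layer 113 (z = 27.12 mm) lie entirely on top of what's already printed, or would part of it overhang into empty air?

Compare the two slices. At z = 23.28: the r=8 cylinder gives a regular 8-gon of circumradius 8 (constant along its height) (area = (8/2)·8.000²·sin(360°/8) = 181.02 mm²); the cube at (8.5, 10.5) is not intersected at this z (z outside [5.5, 14]); the cube at (7.5, 6.5) is present — its section is the full 18.5×15.5 rectangle (area 286.75 mm²); Combining (union): the 2 present regions are separate (no shared area or edge), so areas and boundary lengths simply add and each stays a separate island — area = 467.77 mm²; the cylinder at (10, 3.5): section is a regular 8-gon, circumradius r=5 (area = (8/2)·5.000²·sin(360°/8) = 70.71 mm²); After the difference (first − rest): starting from the result so far (467.77 mm²), the r=5 cylinder at (10, 3.5) partially overlaps it — only the 15.59 mm² overlap (of its 70.71 mm²) is removed, clipping the outline — area = 452.18 mm². At z = 27.12: the cylinder does not reach this height (z outside [0, 24]); the cube at (8.5, 10.5) is absent (z outside [5.5, 14]); the cube at (7.5, 6.5) is present — its section is the full 18.5×15.5 rectangle (area 286.75 mm²); Merging all regions: only the 18.5×15.5 cube at (7.5, 6.5) is present, so the union is just that shape — area = 286.75 mm²; the cylinder at (10, 3.5) is not intersected at this z (z outside [7, 26.5]); After the difference (first − rest): none of the subtracted shapes is present at this height, so the result so far is unchanged — area = 286.75 mm². Checking containment: at z = 27.12 the cross-section extends beyond the z = 23.28 cross-section by about 8.25 mm².

part overhangs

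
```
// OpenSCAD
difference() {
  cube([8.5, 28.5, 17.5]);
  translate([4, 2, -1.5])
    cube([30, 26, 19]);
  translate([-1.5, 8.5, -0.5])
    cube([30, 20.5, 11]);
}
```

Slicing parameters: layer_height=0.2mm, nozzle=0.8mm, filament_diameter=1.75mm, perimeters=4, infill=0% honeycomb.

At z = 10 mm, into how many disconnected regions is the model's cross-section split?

1

At z = 10 mm: the cube (footprint 8.5×28.5) is included at this height; the cube at (4, 2) (footprint 30×26) is included at this height; the 30×20.5 cube at (-1.5, 8.5) contributes its full rectangle; Subtracting the remaining from the first: starting from the 8.5×28.5 cube, the 30×26 cube at (4, 2) partially overlaps it — only the 117.00 mm² overlap (of its 780.00 mm²) is removed, clipping the outline; the 30×20.5 cube at (-1.5, 8.5) partially overlaps it — only the 82.25 mm² overlap (of its 615.00 mm²) is removed, clipping the outline — 1 connected region. The result has 1 disconnected region.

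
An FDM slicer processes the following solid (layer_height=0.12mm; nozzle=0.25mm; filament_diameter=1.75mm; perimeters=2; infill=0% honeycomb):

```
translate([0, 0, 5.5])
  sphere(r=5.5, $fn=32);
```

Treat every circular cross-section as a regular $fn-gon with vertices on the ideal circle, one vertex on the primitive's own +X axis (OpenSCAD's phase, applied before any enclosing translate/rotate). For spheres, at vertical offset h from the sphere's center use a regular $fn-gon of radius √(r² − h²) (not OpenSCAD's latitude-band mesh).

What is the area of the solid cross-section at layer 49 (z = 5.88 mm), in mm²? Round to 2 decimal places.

At z = 5.88 mm: the sphere: section is a regular 32-gon, circumradius = √(r²−h²) = √(5.5²−0.38²) = 5.487 (area = (32/2)·5.487²·sin(360°/32) = 93.97 mm²). Overall, the cross-section is a single solid region. Net area = 93.97 mm².

93.97 mm²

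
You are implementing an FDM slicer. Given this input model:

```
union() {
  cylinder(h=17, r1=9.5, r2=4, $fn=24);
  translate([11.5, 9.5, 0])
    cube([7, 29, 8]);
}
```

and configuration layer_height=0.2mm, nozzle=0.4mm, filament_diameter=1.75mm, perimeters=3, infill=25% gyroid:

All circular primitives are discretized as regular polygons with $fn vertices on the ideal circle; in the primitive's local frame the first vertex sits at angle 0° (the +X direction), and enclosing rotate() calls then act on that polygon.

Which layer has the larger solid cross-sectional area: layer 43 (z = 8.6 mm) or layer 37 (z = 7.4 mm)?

Layer 43 (z = 8.6): the cone: at t=0.506 of its height the radius interpolates to r₁+(r₂−r₁)t = 6.718, giving a regular 24-gon of that circumradius (area = (24/2)·6.718²·sin(360°/24) = 140.16 mm²); the cube at (11.5, 9.5) does not reach this height (z outside [0, 8]); Taking the union: only the cone is present, so the union is just that shape — area = 140.16 mm². So its area = 140.16 mm². Layer 37 (z = 7.4): the cone: at t=0.435 of its height the radius interpolates to r₁+(r₂−r₁)t = 7.106, giving a regular 24-gon of that circumradius (area = (24/2)·7.106²·sin(360°/24) = 156.82 mm²); the cube at (11.5, 9.5) is present — its section is the full 7×29 rectangle (area 203.00 mm²); Merging all regions: the 2 present regions are separate (no shared area or edge), so areas and boundary lengths simply add and each stays a separate island — area = 359.82 mm². So its area = 359.82 mm². Layer 37 is larger (359.82 vs 140.16 mm²).

layer 37 (z = 7.4 mm)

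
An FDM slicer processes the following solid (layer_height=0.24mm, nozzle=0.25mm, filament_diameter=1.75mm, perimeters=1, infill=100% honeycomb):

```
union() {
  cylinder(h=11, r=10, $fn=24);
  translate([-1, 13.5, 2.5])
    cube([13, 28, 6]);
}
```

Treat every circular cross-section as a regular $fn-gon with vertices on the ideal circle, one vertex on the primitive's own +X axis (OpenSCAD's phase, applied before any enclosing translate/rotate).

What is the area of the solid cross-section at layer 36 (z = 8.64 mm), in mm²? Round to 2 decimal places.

At z = 8.64 mm: the r=10 cylinder gives a regular 24-gon of circumradius 10 (constant along its height) (area = (24/2)·10.000²·sin(360°/24) = 310.58 mm²); the cube at (-1, 13.5) is absent (z outside [2.5, 8.5]); Merging all regions: only the r=10 cylinder is present, so the union is just that shape — area = 310.58 mm². Overall, the cross-section is a single solid region. Net area = 310.58 mm².

310.58 mm²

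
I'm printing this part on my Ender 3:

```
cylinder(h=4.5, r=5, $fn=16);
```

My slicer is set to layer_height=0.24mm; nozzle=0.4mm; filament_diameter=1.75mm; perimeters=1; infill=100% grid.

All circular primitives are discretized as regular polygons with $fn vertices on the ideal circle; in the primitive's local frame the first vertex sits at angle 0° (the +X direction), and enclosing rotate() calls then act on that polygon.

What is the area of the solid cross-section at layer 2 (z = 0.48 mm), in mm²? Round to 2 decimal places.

76.54 mm²

At z = 0.48 mm: the r=5 cylinder gives a regular 16-gon of circumradius 5 (constant along its height) (area = (16/2)·5.000²·sin(360°/16) = 76.54 mm²). Overall, the cross-section is a single solid region. Net area = 76.54 mm².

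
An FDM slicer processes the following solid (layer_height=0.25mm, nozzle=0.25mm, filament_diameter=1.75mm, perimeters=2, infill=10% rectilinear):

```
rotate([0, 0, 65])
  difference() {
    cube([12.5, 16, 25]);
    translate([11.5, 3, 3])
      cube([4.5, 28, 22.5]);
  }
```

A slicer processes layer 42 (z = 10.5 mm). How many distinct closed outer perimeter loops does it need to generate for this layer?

1

At z = 10.5 mm: the 12.5×16 cube contributes its full rectangle; the cube at (11.5, 3) is present — its section is the full 4.5×28 rectangle; Subtracting the remaining from the first: starting from the 12.5×16 cube, the 4.5×28 cube at (11.5, 3) partially overlaps it — only the 13.00 mm² overlap (of its 126.00 mm²) is removed, clipping the outline — 1 connected region; (whole slice rotated 65° about Z — lengths, areas and connectivity unchanged). The result has 1 disconnected region.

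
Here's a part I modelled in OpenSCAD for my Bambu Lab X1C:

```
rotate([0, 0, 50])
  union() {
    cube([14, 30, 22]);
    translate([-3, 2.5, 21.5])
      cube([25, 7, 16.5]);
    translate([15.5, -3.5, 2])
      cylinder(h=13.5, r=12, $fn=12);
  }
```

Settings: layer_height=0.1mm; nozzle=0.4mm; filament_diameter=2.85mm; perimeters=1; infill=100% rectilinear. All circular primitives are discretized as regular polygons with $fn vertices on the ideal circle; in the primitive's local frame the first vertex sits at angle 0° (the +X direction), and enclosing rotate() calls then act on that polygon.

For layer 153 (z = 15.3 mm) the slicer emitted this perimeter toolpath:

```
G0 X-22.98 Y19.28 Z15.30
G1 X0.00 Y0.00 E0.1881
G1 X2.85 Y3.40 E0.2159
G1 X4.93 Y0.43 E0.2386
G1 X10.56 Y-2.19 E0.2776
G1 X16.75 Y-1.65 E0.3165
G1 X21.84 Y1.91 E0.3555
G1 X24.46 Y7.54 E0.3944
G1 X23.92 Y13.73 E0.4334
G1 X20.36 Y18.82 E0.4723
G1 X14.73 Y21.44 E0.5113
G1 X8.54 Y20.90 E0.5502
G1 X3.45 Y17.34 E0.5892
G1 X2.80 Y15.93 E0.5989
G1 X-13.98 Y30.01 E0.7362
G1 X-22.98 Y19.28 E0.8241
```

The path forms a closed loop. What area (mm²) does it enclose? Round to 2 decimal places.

796.87 mm²

Apply the shoelace formula to the sequence of (X, Y) vertices; enclosed area = 796.87 mm².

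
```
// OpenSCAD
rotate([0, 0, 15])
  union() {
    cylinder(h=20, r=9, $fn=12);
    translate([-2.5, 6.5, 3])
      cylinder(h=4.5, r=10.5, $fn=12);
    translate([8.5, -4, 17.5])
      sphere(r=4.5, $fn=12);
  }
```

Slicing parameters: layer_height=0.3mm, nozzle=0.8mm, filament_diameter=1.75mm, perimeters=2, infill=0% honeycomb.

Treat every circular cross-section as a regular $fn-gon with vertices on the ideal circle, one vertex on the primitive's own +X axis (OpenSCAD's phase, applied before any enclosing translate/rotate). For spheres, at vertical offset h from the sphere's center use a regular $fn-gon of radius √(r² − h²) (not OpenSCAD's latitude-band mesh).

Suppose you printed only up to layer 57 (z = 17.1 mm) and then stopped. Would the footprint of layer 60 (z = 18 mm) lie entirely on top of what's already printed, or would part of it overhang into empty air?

Compare the two slices. At z = 17.1: the cylinder: section is a regular 12-gon, circumradius r=9 (area = (12/2)·9.000²·sin(360°/12) = 243.00 mm²); the cylinder at (-2.5, 6.5) is not intersected at this z (z outside [3, 7.5]); the sphere at (8.5, -4): section is a regular 12-gon, circumradius = √(r²−h²) = √(4.5²−0.4²) = 4.482 (area = (12/2)·4.482²·sin(360°/12) = 60.27 mm²); Combining (union): the regions partially overlap — summed areas 303.27 mm² minus the doubly-counted overlap 21.94 mm² gives 281.33 mm² — area = 281.33 mm²; (whole slice rotated 15° about Z — lengths, areas and connectivity unchanged). At z = 18: the cylinder: section is a regular 12-gon, circumradius r=9 (area = (12/2)·9.000²·sin(360°/12) = 243.00 mm²); the cylinder at (-2.5, 6.5) is absent (z outside [3, 7.5]); the r=4.5 sphere at (8.5, -4) slices to a regular 12-gon of circumradius 4.472 (√(r²−h²) with h=0.5 from center) (area = (12/2)·4.472²·sin(360°/12) = 60.00 mm²); Merging all regions: the regions partially overlap — summed areas 303.00 mm² minus the doubly-counted overlap 21.83 mm² gives 281.17 mm² — area = 281.17 mm²; (whole slice rotated 15° about Z — lengths, areas and connectivity unchanged). Checking containment: the cross-section at z = 18 is a subset of the cross-section at z = 17.1.

entirely on top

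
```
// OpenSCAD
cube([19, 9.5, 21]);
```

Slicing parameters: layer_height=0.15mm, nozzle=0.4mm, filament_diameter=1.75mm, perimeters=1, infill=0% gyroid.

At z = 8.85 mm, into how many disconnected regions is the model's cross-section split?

1

At z = 8.85 mm: the cube (footprint 19×9.5) is included at this height. The result has 1 disconnected region.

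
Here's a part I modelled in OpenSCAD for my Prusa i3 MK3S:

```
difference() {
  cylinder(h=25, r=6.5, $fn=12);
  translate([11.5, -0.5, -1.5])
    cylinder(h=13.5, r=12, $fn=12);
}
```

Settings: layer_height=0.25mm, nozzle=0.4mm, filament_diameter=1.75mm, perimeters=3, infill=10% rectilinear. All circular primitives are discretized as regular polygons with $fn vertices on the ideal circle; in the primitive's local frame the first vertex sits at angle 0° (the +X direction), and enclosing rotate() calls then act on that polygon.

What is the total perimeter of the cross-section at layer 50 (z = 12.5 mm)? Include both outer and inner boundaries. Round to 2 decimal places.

At z = 12.5 mm: the r=6.5 cylinder gives a regular 12-gon of circumradius 6.5 (constant along its height) (perimeter = 2·12·6.500·sin(180°/12) = 40.38 mm); the cylinder at (11.5, -0.5) is absent (z outside [-1.5, 12]); Subtracting the remaining from the first: none of the subtracted shapes is present at this height, so the r=6.5 cylinder is unchanged — boundary = 40.38 mm. Overall, the cross-section is a single solid region. Total boundary length (outer) = 40.38 mm.

40.38 mm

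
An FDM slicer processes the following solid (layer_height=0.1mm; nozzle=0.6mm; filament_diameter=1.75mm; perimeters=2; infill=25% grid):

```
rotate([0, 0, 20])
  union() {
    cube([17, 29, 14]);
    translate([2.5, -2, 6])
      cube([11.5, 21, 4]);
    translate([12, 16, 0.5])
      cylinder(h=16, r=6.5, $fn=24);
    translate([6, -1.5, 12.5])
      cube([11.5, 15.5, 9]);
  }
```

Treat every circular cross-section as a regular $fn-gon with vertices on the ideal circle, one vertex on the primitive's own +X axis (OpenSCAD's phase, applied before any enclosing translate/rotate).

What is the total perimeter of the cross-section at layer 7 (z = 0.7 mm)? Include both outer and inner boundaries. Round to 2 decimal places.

At z = 0.7 mm: the 17×29 cube contributes its full rectangle (perimeter 92.00 mm); the cube at (2.5, -2) does not reach this height (z outside [6, 10]); the r=6.5 cylinder at (12, 16) contributes a regular 24-gon of circumradius 6.5 (perimeter = 2·24·6.500·sin(180°/24) = 40.72 mm); the cube at (6, -1.5) does not reach this height (z outside [12.5, 21.5]); Combining (union): the regions partially overlap (shared area 123.04 mm²), so the edge portions inside another operand are dropped and the merged outline is re-measured after clipping — boundary = 92.71 mm; (whole slice rotated 20° about Z — lengths, areas and connectivity unchanged). Overall, the cross-section is a single solid region. Total boundary length (outer) = 92.71 mm.

92.71 mm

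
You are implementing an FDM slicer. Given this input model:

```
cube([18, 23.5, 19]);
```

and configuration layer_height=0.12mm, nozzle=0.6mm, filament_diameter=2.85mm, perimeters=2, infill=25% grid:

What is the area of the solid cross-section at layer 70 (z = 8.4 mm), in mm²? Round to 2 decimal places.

423.00 mm²

At z = 8.4 mm: the cube is present — its section is the full 18×23.5 rectangle (area 423.00 mm²). Overall, the cross-section is a single solid region. Net area = 423.00 mm².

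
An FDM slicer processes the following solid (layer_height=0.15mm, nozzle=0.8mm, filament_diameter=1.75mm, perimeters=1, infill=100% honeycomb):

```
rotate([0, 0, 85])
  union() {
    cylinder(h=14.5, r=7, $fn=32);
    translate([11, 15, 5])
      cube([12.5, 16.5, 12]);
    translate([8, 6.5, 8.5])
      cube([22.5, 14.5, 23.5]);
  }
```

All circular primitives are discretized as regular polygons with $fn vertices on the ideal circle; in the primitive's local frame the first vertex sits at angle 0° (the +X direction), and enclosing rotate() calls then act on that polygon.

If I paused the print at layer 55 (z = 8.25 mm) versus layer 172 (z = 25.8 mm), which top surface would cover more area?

Layer 55 (z = 8.25): the r=7 cylinder contributes a regular 32-gon of circumradius 7 (area = (32/2)·7.000²·sin(360°/32) = 152.95 mm²); the cube at (11, 15) is present — its section is the full 12.5×16.5 rectangle (area 206.25 mm²); the cube at (8, 6.5) does not reach this height (z outside [8.5, 32]); Taking the union: the 2 present regions are separate (no shared area or edge), so areas and boundary lengths simply add and each stays a separate island — area = 359.20 mm²; (whole slice rotated 85° about Z — lengths, areas and connectivity unchanged). So its area = 359.20 mm². Layer 172 (z = 25.8): the cylinder does not reach this height (z outside [0, 14.5]); the cube at (11, 15) is not intersected at this z (z outside [5, 17]); the 22.5×14.5 cube at (8, 6.5) contributes its full rectangle (area 326.25 mm²); Taking the union: only the 22.5×14.5 cube at (8, 6.5) is present, so the union is just that shape — area = 326.25 mm²; (whole slice rotated 85° about Z — lengths, areas and connectivity unchanged). So its area = 326.25 mm². Layer 55 is larger (359.20 vs 326.25 mm²).

layer 55 (z = 8.25 mm)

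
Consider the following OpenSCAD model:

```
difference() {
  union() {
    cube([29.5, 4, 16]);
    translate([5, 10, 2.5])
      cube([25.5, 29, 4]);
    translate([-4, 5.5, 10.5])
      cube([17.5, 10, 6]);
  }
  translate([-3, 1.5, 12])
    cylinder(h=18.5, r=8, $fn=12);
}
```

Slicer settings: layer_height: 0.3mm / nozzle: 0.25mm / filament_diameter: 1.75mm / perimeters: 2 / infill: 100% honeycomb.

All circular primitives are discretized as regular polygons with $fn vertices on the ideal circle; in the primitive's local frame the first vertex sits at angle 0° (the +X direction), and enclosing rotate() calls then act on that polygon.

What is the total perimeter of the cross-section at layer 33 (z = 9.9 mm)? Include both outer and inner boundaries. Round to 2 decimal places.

At z = 9.9 mm: the cube (footprint 29.5×4) is included at this height (perimeter 67.00 mm); the cube at (5, 10) is absent (z outside [2.5, 6.5]); the cube at (-4, 5.5) is absent (z outside [10.5, 16.5]); Taking the union: only the 29.5×4 cube is present, so the union is just that shape — boundary = 67.00 mm; the cylinder at (-3, 1.5) is absent (z outside [12, 30.5]); Subtracting the remaining from the first: none of the subtracted shapes is present at this height, so that combined region is unchanged — boundary = 67.00 mm. Overall, the cross-section is a single solid region. Total boundary length (outer) = 67.00 mm.

67.00 mm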